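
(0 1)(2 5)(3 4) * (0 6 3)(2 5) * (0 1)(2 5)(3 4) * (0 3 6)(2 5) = (0 3 6 4 1)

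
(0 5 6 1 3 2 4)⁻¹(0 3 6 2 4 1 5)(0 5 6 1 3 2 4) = (0 3 6 5 2 1 4)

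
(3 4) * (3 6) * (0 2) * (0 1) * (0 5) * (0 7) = (0 2 1 5 7)(3 4 6)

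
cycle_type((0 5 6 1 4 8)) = 6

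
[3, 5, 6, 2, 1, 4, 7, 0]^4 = [7, 5, 3, 0, 1, 4, 2, 6]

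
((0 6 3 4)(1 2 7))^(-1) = (0 4 3 6)(1 7 2)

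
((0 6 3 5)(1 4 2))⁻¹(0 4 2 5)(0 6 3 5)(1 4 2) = (0 6 2 1)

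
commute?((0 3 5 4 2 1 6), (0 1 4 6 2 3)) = no:(0 3 5 4 2 1 6)*(0 1 4 6 2 3) = (1 2 4 3 5 6), (0 1 4 6 2 3)*(0 3 5 4 2 1 6) = (0 6 1 2 5 4)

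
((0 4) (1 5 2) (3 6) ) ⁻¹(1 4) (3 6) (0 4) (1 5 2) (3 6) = (0 5) (3 6) 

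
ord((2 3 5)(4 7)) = 6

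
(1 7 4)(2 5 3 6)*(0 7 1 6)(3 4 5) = (0 7 5 4 6 2 3)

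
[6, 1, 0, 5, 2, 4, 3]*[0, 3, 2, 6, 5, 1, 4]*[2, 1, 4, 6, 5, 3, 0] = [5, 6, 2, 1, 4, 3, 0]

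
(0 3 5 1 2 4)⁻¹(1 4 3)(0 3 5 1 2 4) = (0 5 2)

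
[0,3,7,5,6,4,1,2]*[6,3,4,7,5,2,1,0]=[6,7,0,2,1,5,3,4]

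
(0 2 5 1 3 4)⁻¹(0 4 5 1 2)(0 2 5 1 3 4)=(0 1 3 5 2)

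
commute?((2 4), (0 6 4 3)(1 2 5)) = no:(2 4) * (0 6 4 3)(1 2 5) = (0 6 4 5 1 2 3), (0 6 4 3)(1 2 5) * (2 4) = (0 6 2 5 1 4 3)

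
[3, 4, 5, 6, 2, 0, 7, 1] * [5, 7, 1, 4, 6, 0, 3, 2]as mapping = [0→4, 1→6, 2→0, 3→3, 4→1, 5→5, 6→2, 7→7]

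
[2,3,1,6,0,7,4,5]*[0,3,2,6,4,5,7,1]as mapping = [0→2,1→6,2→3,3→7,4→0,5→1,6→4,7→5]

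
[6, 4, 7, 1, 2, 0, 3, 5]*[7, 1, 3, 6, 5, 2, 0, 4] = [0, 5, 4, 1, 3, 7, 6, 2]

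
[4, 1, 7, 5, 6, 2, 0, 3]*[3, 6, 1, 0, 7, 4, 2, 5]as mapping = [0→7, 1→6, 2→5, 3→4, 4→2, 5→1, 6→3, 7→0]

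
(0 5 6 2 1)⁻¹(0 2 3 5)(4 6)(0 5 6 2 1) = (1 3 6 5)(2 4)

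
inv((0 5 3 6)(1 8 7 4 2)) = (0 6 3 5)(1 2 4 7 8)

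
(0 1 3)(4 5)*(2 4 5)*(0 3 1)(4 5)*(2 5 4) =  (2 4 5)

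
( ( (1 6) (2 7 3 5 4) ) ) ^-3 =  (1 6) (2 3 4 7 5) 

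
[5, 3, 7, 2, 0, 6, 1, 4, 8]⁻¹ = [4, 6, 3, 1, 7, 0, 5, 2, 8]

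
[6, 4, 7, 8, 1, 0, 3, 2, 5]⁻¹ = [5, 4, 7, 6, 1, 8, 0, 2, 3]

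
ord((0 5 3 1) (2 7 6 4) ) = 4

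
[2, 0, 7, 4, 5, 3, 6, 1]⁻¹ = [1, 7, 0, 5, 3, 4, 6, 2]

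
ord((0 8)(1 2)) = 2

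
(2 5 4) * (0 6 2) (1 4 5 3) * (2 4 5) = (0 6 4) (1 5 2 3) 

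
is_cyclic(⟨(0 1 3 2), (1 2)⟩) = no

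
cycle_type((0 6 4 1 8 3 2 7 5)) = 9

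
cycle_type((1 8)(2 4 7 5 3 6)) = 2.6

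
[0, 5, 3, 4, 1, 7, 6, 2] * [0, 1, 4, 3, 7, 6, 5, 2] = [0, 6, 3, 7, 1, 2, 5, 4]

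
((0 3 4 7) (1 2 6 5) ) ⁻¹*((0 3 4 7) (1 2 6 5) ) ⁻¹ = (0 4) (1 6) (2 5) (3 7) 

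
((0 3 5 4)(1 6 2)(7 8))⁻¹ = (0 4 5 3)(1 2 6)(7 8)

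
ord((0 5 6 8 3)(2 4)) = 10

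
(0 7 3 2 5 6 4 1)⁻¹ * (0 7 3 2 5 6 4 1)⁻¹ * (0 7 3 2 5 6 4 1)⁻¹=(0 6 3 1 5 7 4 2)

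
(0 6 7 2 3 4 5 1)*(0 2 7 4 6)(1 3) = (1 2)(3 6 4 5)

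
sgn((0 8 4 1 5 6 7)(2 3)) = -1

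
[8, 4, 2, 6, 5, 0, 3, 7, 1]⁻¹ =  [5, 8, 2, 6, 1, 4, 3, 7, 0]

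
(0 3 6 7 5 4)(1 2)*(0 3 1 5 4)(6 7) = (0 1 2 5)(3 7 4)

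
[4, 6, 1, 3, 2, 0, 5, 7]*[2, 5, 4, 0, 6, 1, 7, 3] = [6, 7, 5, 0, 4, 2, 1, 3]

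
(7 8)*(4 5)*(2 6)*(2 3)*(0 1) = (0 1)(2 6 3)(4 5)(7 8)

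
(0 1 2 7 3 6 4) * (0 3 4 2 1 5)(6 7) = (0 5)(2 6)(3 7 4)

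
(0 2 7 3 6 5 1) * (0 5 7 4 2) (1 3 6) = (1 5 3) (2 4) (6 7) 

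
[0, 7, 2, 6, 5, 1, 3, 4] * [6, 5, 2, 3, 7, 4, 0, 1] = [6, 1, 2, 0, 4, 5, 3, 7]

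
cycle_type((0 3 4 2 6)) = 5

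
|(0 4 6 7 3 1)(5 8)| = 6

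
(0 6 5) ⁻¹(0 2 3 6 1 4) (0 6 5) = (1 4 6 2 3 5) 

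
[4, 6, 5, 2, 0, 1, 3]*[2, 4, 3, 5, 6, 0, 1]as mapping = [0→6, 1→1, 2→0, 3→3, 4→2, 5→4, 6→5]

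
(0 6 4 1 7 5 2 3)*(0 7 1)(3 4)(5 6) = (0 5 2 4)(3 7 6)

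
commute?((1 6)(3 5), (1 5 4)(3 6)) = no:(1 6)(3 5) * (1 5 4)(3 6) = (1 3 4)(5 6), (1 5 4)(3 6) * (1 6)(3 5) = (1 3)(4 6 5)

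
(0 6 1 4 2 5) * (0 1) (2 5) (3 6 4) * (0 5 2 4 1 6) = (0 1 3) (2 4) (5 6) 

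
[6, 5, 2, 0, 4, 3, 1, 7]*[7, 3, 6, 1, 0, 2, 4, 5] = [4, 2, 6, 7, 0, 1, 3, 5]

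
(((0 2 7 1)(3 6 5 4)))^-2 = (0 7)(1 2)(3 5)(4 6)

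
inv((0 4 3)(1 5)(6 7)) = (0 3 4)(1 5)(6 7)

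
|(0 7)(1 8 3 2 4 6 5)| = 14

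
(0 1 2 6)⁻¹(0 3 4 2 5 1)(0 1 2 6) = (1 3 4 6 5 2)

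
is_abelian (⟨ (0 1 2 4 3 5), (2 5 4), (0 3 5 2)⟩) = no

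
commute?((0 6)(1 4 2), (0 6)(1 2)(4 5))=no:(0 6)(1 4 2)*(0 6)(1 2)(4 5)=(1 5 4), (0 6)(1 2)(4 5)*(0 6)(1 4 2)=(2 4 5)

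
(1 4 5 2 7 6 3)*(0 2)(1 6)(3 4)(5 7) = (0 2 5)(1 3 6 4 7)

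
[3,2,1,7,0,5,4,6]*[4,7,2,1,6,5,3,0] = [1,2,7,0,4,5,6,3]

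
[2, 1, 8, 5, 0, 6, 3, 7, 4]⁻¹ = [4, 1, 0, 6, 8, 3, 5, 7, 2]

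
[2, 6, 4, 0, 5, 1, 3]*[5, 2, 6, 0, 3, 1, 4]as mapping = [0→6, 1→4, 2→3, 3→5, 4→1, 5→2, 6→0]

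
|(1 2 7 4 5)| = 5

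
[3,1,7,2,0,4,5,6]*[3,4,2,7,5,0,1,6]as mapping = [0→7,1→4,2→6,3→2,4→3,5→5,6→0,7→1]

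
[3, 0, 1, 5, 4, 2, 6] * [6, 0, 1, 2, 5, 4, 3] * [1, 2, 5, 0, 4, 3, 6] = [5, 6, 1, 4, 3, 2, 0]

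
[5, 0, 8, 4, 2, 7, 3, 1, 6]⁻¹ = [1, 7, 4, 6, 3, 0, 8, 5, 2]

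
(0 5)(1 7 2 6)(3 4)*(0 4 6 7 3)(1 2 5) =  (0 1 3 6 2 7 5 4)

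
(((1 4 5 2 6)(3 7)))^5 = (3 7)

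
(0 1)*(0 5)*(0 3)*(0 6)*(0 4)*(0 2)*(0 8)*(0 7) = (0 1 5 3 6 4 2 8 7)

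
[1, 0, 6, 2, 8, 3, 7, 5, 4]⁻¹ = [1, 0, 3, 5, 8, 7, 2, 6, 4]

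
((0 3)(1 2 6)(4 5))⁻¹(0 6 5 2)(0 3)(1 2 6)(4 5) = (1 4 6 3)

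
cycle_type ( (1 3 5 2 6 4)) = 6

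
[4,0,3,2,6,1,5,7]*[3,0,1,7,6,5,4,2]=[6,3,7,1,4,0,5,2]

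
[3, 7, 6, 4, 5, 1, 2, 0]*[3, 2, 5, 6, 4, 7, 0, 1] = [6, 1, 0, 4, 7, 2, 5, 3]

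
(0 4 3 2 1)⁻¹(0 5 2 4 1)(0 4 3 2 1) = (0 4 5 1 3)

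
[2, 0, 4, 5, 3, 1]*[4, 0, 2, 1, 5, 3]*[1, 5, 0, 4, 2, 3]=[0, 2, 3, 4, 5, 1]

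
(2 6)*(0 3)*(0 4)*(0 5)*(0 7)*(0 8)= (0 3 4 5 7 8)(2 6)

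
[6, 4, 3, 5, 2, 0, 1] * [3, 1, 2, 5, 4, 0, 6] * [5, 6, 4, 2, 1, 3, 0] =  [0, 1, 3, 5, 4, 2, 6] 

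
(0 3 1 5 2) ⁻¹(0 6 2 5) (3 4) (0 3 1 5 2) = (0 2 3 6) (1 4) 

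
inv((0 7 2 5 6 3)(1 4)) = (0 3 6 5 2 7)(1 4)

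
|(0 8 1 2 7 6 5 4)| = 8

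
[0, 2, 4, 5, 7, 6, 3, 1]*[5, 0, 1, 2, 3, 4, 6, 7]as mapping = [0→5, 1→1, 2→3, 3→4, 4→7, 5→6, 6→2, 7→0]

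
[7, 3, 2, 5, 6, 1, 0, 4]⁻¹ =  [6, 5, 2, 1, 7, 3, 4, 0]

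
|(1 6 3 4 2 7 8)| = 7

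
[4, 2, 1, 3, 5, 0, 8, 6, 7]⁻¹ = [5, 2, 1, 3, 0, 4, 7, 8, 6]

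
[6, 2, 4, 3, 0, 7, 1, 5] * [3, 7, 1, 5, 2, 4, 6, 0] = [6, 1, 2, 5, 3, 0, 7, 4]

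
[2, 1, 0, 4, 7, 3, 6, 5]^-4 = [0, 1, 2, 3, 4, 5, 6, 7]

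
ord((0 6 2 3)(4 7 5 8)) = 4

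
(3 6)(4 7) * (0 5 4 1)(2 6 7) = (0 5 4 2 6 3 7 1)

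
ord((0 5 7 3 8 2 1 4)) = 8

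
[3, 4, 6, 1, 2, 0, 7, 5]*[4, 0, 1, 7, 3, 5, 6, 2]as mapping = [0→7, 1→3, 2→6, 3→0, 4→1, 5→4, 6→2, 7→5]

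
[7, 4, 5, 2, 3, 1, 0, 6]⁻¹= [6, 5, 3, 4, 1, 2, 7, 0]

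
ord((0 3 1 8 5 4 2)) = 7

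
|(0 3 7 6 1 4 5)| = 7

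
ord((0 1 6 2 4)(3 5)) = 10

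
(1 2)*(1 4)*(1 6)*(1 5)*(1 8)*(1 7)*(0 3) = (0 3)(1 2 4 6 5 8 7)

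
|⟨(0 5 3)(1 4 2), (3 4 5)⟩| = 360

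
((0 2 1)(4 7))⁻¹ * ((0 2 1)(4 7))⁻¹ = (0 2 1)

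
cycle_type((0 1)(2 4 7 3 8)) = 2.5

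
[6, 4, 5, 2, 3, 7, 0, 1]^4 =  [0, 5, 4, 1, 7, 3, 6, 2]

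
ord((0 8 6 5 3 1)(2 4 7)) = 6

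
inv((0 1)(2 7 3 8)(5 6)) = (0 1)(2 8 3 7)(5 6)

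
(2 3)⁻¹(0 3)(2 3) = (0 2)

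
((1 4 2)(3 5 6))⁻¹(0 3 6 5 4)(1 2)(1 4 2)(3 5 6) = (0 5 3 6 2)(1 4)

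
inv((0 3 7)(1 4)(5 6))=(0 7 3)(1 4)(5 6)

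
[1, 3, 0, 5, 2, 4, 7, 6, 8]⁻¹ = [2, 0, 4, 1, 5, 3, 7, 6, 8]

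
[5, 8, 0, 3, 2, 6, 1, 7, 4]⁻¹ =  [2, 6, 4, 3, 8, 0, 5, 7, 1]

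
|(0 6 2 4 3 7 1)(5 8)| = 14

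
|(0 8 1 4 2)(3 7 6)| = 15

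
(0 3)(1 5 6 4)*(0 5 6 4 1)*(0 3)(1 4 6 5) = (1 5 6 4 3)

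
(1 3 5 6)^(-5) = (1 6 5 3)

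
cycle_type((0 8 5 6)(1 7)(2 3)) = 2^2.4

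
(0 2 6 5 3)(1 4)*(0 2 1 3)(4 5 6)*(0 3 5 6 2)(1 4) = (0 4 5 3)(1 6 2)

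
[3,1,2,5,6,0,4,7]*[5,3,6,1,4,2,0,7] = [1,3,6,2,0,5,4,7]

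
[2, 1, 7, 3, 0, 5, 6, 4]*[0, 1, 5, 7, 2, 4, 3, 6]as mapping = [0→5, 1→1, 2→6, 3→7, 4→0, 5→4, 6→3, 7→2]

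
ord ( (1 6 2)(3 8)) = 6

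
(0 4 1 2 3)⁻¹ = (0 3 2 1 4)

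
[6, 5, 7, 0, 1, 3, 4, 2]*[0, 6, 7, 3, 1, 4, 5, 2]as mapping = [0→5, 1→4, 2→2, 3→0, 4→6, 5→3, 6→1, 7→7]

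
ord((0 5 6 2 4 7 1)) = 7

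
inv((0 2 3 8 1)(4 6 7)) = (0 1 8 3 2)(4 7 6)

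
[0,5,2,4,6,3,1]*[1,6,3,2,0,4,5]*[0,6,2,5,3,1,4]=[6,3,5,0,1,2,4]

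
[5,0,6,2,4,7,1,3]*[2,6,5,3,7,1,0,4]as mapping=[0→1,1→2,2→0,3→5,4→7,5→4,6→6,7→3]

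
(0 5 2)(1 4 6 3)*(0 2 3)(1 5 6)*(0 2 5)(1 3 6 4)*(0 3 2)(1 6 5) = (0 4 2 1 6)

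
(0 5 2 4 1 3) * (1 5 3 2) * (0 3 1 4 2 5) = (0 1 5 4) 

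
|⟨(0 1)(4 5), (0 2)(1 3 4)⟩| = 720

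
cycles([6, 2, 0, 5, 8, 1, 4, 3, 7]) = (0 6 4 8 7 3 5 1 2)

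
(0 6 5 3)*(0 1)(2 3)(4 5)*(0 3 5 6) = (1 3)(2 5)(4 6)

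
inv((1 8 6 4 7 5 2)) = (1 2 5 7 4 6 8)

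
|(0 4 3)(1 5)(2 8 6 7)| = 12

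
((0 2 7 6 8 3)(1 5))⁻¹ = (0 3 8 6 7 2)(1 5)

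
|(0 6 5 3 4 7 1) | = 7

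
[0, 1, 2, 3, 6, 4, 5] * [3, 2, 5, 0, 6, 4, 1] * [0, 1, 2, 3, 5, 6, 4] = [3, 2, 6, 0, 1, 4, 5]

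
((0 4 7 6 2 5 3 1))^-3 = (0 5 7 1 2 4 3 6)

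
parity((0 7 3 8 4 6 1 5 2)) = even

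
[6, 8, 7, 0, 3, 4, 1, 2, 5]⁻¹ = [3, 6, 7, 4, 5, 8, 0, 2, 1]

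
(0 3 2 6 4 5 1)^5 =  (0 5 6 3 1 4 2)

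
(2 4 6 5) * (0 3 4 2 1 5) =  (0 3 4 6)(1 5)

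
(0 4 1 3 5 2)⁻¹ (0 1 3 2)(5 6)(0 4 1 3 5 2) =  (0 4 3 5)(2 6)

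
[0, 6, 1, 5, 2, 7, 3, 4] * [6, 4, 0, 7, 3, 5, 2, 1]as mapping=[0→6, 1→2, 2→4, 3→5, 4→0, 5→1, 6→7, 7→3]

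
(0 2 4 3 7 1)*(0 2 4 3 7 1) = (0 4 7)(1 2 3)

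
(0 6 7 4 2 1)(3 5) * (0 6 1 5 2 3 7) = (0 1 6)(2 5 7 4 3)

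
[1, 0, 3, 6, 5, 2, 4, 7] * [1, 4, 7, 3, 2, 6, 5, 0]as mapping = [0→4, 1→1, 2→3, 3→5, 4→6, 5→7, 6→2, 7→0]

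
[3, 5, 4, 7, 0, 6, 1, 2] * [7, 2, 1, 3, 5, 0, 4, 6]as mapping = [0→3, 1→0, 2→5, 3→6, 4→7, 5→4, 6→2, 7→1]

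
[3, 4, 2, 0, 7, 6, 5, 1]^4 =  [0, 4, 2, 3, 7, 5, 6, 1]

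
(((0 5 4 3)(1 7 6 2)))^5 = (0 5 4 3)(1 7 6 2)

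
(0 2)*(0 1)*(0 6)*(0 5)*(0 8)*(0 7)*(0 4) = (0 2 1 6 5 8 7 4)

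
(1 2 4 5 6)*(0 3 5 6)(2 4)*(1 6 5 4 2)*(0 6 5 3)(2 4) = (1 4 3 2)(5 6)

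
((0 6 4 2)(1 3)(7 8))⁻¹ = (0 2 4 6)(1 3)(7 8)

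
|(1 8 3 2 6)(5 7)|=10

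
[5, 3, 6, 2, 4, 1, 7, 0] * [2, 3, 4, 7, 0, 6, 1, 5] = [6, 7, 1, 4, 0, 3, 5, 2] 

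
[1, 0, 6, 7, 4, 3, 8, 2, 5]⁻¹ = [1, 0, 7, 5, 4, 8, 2, 3, 6]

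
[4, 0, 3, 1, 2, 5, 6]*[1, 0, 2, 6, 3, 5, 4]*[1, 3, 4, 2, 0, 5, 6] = [2, 3, 6, 1, 4, 5, 0]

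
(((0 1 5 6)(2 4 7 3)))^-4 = ()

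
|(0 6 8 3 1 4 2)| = 7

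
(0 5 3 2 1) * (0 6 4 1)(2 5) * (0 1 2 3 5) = (0 3)(1 6 4 2)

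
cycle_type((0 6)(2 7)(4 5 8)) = 2^2.3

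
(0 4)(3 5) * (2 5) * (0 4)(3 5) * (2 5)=(2 3 5)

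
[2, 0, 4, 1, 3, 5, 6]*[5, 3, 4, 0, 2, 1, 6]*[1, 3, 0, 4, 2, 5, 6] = [2, 5, 0, 4, 1, 3, 6]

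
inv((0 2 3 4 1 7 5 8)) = (0 8 5 7 1 4 3 2)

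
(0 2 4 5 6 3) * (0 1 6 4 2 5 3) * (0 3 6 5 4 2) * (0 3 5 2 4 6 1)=(0 6 5 4 1 2 3) 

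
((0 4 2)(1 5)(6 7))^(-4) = (0 2 4)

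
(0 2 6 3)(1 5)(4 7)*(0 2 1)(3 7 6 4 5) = (0 1 3 2 4 6 7 5)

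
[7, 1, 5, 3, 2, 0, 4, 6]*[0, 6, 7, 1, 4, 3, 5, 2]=[2, 6, 3, 1, 7, 0, 4, 5]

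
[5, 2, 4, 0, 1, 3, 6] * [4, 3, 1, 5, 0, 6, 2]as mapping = [0→6, 1→1, 2→0, 3→4, 4→3, 5→5, 6→2]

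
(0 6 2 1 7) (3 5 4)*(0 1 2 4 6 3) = (0 3 5 6 4) (1 7) 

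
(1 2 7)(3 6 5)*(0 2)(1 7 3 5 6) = (0 2 3 1)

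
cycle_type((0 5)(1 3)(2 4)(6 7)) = 2^4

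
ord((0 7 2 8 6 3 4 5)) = 8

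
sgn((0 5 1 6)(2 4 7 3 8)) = -1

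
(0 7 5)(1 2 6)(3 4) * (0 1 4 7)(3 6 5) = (1 2 5)(3 7)(4 6)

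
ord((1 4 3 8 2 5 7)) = 7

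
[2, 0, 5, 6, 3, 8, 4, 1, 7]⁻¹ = [1, 7, 0, 4, 6, 2, 3, 8, 5]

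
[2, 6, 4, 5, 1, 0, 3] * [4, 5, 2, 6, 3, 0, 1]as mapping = [0→2, 1→1, 2→3, 3→0, 4→5, 5→4, 6→6]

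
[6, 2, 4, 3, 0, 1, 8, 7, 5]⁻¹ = [4, 5, 1, 3, 2, 8, 0, 7, 6]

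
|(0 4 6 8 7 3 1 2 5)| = 9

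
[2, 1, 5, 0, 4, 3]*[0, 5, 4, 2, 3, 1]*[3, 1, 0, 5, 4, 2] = [4, 2, 1, 3, 5, 0]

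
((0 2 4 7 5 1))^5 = (0 1 5 7 4 2)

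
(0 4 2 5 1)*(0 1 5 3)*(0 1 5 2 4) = (1 5 2 3)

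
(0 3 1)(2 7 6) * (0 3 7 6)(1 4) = (0 7)(1 3 4)(2 6)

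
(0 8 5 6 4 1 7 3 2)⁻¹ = (0 2 3 7 1 4 6 5 8)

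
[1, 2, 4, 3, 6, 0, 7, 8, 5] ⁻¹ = [5, 0, 1, 3, 2, 8, 4, 6, 7] 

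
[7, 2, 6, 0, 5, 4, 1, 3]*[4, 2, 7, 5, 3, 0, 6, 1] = [1, 7, 6, 4, 0, 3, 2, 5]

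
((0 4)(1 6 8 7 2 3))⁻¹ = (0 4)(1 3 2 7 8 6)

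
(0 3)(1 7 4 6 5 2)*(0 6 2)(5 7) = (0 3 6 7 4 2 1 5)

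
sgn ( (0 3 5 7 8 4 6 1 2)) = 1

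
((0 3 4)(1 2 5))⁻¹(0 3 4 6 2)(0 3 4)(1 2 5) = (0 6 5 3 4)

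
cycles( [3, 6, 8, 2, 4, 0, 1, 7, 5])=(0 3 2 8 5)(1 6)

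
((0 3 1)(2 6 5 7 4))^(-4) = (0 1 3)(2 6 5 7 4)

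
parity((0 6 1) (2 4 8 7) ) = odd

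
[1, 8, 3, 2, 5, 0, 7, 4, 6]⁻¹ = [5, 0, 3, 2, 7, 4, 8, 6, 1]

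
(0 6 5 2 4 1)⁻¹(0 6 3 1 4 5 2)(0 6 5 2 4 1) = (0 1 2 4 6 5 3)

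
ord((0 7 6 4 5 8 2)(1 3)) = 14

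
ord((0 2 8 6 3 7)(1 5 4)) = 6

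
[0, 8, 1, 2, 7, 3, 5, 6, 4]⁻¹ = [0, 2, 3, 5, 8, 6, 7, 4, 1]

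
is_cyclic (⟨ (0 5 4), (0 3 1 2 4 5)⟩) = no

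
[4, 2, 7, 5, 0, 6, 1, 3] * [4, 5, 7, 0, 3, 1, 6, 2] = [3, 7, 2, 1, 4, 6, 5, 0]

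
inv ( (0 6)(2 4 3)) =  (0 6)(2 3 4)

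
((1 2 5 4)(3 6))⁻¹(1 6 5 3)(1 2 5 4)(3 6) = (2 3 4 6)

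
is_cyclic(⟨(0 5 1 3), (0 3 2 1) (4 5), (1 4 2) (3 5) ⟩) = no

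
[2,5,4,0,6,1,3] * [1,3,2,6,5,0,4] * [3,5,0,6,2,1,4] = [0,3,1,5,2,6,4]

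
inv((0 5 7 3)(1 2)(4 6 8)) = (0 3 7 5)(1 2)(4 8 6)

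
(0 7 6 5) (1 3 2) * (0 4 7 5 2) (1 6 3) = (0 5 4 7 3) (2 6) 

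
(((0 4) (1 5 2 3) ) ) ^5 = (0 4) (1 5 2 3) 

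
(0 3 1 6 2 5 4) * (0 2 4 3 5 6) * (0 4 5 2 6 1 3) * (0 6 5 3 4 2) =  (1 2)(3 4 5 6)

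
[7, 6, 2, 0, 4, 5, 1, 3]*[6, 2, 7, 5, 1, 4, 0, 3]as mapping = [0→3, 1→0, 2→7, 3→6, 4→1, 5→4, 6→2, 7→5]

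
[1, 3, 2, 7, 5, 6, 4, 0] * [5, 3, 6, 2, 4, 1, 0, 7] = [3, 2, 6, 7, 1, 0, 4, 5]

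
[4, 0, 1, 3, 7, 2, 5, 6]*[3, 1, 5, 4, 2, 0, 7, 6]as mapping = [0→2, 1→3, 2→1, 3→4, 4→6, 5→5, 6→0, 7→7]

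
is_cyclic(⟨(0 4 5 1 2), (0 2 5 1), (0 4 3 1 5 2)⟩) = no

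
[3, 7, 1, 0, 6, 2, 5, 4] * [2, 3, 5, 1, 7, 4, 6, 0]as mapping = [0→1, 1→0, 2→3, 3→2, 4→6, 5→5, 6→4, 7→7]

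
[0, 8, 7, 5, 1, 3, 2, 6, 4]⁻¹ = [0, 4, 6, 5, 8, 3, 7, 2, 1]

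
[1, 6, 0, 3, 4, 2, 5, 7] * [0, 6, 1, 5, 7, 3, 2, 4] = [6, 2, 0, 5, 7, 1, 3, 4]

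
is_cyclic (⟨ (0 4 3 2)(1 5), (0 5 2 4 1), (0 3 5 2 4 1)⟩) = no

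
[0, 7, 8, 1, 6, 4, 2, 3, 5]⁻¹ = [0, 3, 6, 7, 5, 8, 4, 1, 2]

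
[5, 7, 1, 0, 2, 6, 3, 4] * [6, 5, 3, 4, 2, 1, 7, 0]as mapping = [0→1, 1→0, 2→5, 3→6, 4→3, 5→7, 6→4, 7→2]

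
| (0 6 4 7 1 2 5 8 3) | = 9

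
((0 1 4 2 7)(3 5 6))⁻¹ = (0 7 2 4 1)(3 6 5)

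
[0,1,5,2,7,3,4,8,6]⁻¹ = [0,1,3,5,6,2,8,4,7]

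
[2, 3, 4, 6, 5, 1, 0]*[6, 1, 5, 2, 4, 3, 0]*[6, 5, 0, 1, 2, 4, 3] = [4, 0, 2, 6, 1, 5, 3]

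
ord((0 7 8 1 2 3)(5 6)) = 6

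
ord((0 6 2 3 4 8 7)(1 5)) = 14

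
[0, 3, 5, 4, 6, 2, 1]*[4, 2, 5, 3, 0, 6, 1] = [4, 3, 6, 0, 1, 5, 2]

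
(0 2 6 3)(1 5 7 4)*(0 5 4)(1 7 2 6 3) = (0 6 1 4 7)(2 3 5)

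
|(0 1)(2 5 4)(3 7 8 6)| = 12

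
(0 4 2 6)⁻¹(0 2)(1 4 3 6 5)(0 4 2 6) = (0 5 1 2 3)(4 6)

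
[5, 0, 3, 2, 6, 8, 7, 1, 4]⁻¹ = [1, 7, 3, 2, 8, 0, 4, 6, 5]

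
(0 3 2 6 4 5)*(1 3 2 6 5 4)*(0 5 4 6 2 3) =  (0 3 2 4 6 1)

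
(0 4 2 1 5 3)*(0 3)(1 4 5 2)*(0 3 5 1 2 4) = (0 1 4 2)(3 5)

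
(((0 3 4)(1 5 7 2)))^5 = (0 4 3)(1 5 7 2)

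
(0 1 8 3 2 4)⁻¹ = (0 4 2 3 8 1)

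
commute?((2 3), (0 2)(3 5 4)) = no:(2 3)*(0 2)(3 5 4) = (0 2 5 4 3), (0 2)(3 5 4)*(2 3) = (0 3 5 4 2)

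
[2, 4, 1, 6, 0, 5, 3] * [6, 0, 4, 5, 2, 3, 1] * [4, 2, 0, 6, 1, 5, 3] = [1, 0, 4, 2, 3, 6, 5]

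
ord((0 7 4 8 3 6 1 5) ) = 8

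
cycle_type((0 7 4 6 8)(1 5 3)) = 3.5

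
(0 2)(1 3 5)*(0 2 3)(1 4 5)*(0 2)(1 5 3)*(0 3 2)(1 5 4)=(0 5 1)(2 3 4)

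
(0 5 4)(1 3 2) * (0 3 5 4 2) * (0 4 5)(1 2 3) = (0 5 3 4 1)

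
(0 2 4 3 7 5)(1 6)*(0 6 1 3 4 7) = (0 2 7 5 6 3)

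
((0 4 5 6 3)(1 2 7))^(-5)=(1 2 7)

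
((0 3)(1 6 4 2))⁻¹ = (0 3)(1 2 4 6)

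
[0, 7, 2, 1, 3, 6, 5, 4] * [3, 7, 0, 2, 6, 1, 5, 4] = [3, 4, 0, 7, 2, 5, 1, 6]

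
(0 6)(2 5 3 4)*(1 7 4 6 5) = (0 5 3 6)(1 7 4 2)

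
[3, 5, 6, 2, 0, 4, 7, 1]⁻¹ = [4, 7, 3, 0, 5, 1, 2, 6]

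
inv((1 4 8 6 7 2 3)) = (1 3 2 7 6 8 4)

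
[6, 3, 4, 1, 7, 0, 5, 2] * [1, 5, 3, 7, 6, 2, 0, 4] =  [0, 7, 6, 5, 4, 1, 2, 3]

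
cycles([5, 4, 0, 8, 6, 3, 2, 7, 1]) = (0 5 3 8 1 4 6 2)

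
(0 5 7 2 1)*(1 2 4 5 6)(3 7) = (0 6 1)(3 7 4 5)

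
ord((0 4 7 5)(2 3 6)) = 12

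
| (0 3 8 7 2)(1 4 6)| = 15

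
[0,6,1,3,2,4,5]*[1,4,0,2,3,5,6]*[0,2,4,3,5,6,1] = [2,1,5,4,0,3,6]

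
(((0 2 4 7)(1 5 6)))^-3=(0 2 4 7)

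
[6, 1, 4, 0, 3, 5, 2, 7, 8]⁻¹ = [3, 1, 6, 4, 2, 5, 0, 7, 8]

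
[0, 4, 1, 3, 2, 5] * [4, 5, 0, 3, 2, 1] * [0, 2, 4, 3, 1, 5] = [1, 4, 5, 3, 0, 2]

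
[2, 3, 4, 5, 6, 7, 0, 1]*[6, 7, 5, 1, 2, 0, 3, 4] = [5, 1, 2, 0, 3, 4, 6, 7]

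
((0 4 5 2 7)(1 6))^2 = (0 5 7 4 2)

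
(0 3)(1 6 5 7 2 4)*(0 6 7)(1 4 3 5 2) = (0 5)(1 7)(2 3 6)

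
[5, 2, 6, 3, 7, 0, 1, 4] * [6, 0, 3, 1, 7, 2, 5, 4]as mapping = [0→2, 1→3, 2→5, 3→1, 4→4, 5→6, 6→0, 7→7]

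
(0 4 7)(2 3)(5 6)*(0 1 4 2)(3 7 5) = (0 2 7 1 4 5 6 3)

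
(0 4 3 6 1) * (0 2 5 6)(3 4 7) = (0 7 3)(1 2 5 6)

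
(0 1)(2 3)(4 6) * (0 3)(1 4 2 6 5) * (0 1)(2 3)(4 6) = (0 6 3 4 5)(1 2)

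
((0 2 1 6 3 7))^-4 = (0 1 3)(2 6 7)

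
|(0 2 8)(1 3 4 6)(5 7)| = 12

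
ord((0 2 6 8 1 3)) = 6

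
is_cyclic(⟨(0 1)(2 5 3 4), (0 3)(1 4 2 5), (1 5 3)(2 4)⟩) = no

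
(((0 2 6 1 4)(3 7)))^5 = (3 7)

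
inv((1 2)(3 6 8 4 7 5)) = (1 2)(3 5 7 4 8 6)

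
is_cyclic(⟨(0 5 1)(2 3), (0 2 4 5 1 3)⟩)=no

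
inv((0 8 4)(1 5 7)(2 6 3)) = (0 4 8)(1 7 5)(2 3 6)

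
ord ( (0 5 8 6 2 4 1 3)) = 8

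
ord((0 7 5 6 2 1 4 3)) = 8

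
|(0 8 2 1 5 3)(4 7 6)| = 6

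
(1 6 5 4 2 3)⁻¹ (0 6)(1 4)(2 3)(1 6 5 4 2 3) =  (0 5)(1 3)(2 6)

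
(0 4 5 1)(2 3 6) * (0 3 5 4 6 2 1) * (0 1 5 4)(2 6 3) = (0 3 6 5 1 2 4)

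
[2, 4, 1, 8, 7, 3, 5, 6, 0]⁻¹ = [8, 2, 0, 5, 1, 6, 7, 4, 3]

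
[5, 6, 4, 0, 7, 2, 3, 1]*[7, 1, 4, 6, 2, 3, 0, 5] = [3, 0, 2, 7, 5, 4, 6, 1]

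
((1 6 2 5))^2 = (1 2)(5 6)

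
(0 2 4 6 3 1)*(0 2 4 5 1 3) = (0 4 6)(1 2 5)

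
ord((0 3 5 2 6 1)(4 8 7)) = 6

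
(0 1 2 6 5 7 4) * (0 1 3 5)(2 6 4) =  (0 3 5 7 2 4 1 6)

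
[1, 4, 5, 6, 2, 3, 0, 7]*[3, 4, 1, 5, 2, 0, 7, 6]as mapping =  [0→4, 1→2, 2→0, 3→7, 4→1, 5→5, 6→3, 7→6]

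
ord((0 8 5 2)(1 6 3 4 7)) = 20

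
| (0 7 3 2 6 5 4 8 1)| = 9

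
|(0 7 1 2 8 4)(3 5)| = 6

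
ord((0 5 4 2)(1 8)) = 4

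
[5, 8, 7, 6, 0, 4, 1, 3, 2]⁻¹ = [4, 6, 8, 7, 5, 0, 3, 2, 1]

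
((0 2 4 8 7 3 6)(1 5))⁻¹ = (0 6 3 7 8 4 2)(1 5)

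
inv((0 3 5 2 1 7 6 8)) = (0 8 6 7 1 2 5 3)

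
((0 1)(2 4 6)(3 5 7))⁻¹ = (0 1)(2 6 4)(3 7 5)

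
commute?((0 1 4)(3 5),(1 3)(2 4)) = no:(0 1 4)(3 5)*(1 3)(2 4) = (0 3 5 1 2 4),(1 3)(2 4)*(0 1 4)(3 5) = (0 1 5 3 4 2)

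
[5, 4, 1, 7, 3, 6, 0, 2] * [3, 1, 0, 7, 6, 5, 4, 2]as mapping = [0→5, 1→6, 2→1, 3→2, 4→7, 5→4, 6→3, 7→0]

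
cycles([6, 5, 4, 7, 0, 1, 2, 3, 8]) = (0 6 2 4)(1 5)(3 7)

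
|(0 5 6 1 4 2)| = 6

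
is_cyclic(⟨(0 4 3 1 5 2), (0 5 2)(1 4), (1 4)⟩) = no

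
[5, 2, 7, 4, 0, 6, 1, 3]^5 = [7, 0, 5, 1, 2, 3, 4, 6]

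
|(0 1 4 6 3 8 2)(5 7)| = 14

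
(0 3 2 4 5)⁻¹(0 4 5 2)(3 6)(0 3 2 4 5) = (0 4 3 5)(2 6)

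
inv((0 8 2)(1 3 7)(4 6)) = (0 2 8)(1 7 3)(4 6)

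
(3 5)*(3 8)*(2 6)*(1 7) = (1 7)(2 6)(3 5 8)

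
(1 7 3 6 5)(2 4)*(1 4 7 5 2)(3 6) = (1 5 4)(2 7 6)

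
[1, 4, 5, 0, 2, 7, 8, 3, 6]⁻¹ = [3, 0, 4, 7, 1, 2, 8, 5, 6]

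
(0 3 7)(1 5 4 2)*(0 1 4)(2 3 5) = (0 5)(1 2 4 3 7)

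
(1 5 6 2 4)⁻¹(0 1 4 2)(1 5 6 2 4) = (0 5 1 4)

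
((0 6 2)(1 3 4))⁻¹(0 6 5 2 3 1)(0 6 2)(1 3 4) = (0 4 3 6 2 5)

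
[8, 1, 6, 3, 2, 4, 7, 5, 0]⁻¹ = [8, 1, 4, 3, 5, 7, 2, 6, 0]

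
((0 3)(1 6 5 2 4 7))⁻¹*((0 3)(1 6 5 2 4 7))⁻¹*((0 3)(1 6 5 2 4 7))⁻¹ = (0 3)(1 2)(4 6)(5 7)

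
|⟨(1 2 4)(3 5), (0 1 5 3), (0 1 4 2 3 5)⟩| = 720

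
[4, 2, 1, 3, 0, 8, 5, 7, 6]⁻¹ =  [4, 2, 1, 3, 0, 6, 8, 7, 5]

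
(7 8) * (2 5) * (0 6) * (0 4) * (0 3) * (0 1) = (0 6 4 3 1)(2 5)(7 8)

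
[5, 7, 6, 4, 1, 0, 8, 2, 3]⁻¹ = [5, 4, 7, 8, 3, 0, 2, 1, 6]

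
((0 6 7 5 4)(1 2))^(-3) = (0 7 4 6 5)(1 2)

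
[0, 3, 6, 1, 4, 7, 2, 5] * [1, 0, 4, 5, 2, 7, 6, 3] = [1, 5, 6, 0, 2, 3, 4, 7]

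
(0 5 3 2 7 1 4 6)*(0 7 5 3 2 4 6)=(0 3 4)(1 6 7)(2 5)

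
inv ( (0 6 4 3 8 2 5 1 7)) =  (0 7 1 5 2 8 3 4 6)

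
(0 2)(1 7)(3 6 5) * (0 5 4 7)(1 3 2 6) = (0 6 4 7 3 1)(2 5)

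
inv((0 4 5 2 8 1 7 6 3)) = (0 3 6 7 1 8 2 5 4)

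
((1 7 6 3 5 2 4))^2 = (1 6 5 4 7 3 2)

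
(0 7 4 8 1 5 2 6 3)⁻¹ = (0 3 6 2 5 1 8 4 7)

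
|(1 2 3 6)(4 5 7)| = 12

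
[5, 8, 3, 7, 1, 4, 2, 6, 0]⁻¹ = [8, 4, 6, 2, 5, 0, 7, 3, 1]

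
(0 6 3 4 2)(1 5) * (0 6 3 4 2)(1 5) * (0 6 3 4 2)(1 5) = (0 4 6 2 3)(1 5)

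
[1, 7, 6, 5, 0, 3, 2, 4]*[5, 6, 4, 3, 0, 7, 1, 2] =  [6, 2, 1, 7, 5, 3, 4, 0]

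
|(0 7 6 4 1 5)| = 6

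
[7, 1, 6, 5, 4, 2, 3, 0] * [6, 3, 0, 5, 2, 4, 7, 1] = [1, 3, 7, 4, 2, 0, 5, 6]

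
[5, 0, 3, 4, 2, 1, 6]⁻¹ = [1, 5, 4, 2, 3, 0, 6]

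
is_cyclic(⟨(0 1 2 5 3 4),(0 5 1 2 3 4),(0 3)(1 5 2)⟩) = no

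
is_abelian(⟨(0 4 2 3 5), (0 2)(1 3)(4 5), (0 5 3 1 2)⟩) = no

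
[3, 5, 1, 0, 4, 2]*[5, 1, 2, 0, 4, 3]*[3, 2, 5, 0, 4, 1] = [3, 0, 2, 1, 4, 5]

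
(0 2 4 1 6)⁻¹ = (0 6 1 4 2)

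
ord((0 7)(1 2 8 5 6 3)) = 6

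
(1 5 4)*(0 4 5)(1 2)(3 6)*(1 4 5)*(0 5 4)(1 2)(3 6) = (0 4 1 5 2)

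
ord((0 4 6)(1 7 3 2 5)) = 15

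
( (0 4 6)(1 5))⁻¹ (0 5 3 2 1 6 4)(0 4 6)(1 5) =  (0 6 4 1 3 2 5)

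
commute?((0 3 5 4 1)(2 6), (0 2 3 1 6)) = no:(0 3 5 4 1)(2 6) * (0 2 3 1 6) = (0 1 2)(3 5 4 6), (0 2 3 1 6) * (0 3 5 4 1)(2 6) = (0 6 3)(1 2 5 4)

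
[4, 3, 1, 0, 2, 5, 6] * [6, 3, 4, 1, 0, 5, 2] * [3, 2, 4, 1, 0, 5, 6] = [3, 2, 1, 6, 0, 5, 4]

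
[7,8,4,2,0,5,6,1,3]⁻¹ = [4,7,3,8,2,5,6,0,1]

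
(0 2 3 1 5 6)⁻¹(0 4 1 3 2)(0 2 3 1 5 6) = (1 3 2 4 5)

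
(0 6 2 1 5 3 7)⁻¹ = (0 7 3 5 1 2 6)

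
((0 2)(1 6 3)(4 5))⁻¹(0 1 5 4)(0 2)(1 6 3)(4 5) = (2 6 4 5)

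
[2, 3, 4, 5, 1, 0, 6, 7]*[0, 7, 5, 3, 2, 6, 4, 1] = [5, 3, 2, 6, 7, 0, 4, 1]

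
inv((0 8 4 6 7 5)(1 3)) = (0 5 7 6 4 8)(1 3)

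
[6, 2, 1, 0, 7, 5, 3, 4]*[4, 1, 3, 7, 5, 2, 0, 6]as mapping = [0→0, 1→3, 2→1, 3→4, 4→6, 5→2, 6→7, 7→5]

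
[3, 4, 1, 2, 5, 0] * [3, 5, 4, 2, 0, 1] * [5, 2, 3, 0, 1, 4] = [3, 5, 4, 1, 2, 0]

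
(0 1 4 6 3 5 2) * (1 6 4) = (0 6 3 5 2)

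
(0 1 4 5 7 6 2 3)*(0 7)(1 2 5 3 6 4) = (0 2 6 5)(3 7 4)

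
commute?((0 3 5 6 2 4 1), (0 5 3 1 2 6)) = no:(0 3 5 6 2 4 1) * (0 5 3 1 2 6) = (0 1 5)(2 4), (0 5 3 1 2 6) * (0 3 5 6 2 4 1) = (0 6 3)(1 4)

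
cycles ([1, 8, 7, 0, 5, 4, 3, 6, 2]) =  (0 1 8 2 7 6 3)(4 5)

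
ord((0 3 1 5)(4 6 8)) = 12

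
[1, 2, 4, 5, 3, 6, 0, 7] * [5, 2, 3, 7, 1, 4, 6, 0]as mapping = [0→2, 1→3, 2→1, 3→4, 4→7, 5→6, 6→5, 7→0]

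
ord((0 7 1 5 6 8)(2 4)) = 6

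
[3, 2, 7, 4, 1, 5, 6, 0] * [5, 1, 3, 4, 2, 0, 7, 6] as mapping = [0→4, 1→3, 2→6, 3→2, 4→1, 5→0, 6→7, 7→5] 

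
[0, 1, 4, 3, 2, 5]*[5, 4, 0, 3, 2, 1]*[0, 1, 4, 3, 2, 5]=[5, 2, 4, 3, 0, 1]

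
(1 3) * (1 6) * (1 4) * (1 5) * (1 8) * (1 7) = (1 3 6 4 5 8 7) 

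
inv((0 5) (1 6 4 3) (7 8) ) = (0 5) (1 3 4 6) (7 8) 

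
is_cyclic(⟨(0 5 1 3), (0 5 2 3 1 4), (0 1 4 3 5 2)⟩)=no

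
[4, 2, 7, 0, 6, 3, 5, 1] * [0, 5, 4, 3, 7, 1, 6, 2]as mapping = [0→7, 1→4, 2→2, 3→0, 4→6, 5→3, 6→1, 7→5]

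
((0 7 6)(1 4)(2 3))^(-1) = (0 6 7)(1 4)(2 3)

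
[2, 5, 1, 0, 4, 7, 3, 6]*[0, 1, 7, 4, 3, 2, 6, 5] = [7, 2, 1, 0, 3, 5, 4, 6]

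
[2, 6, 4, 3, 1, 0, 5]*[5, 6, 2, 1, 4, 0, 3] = [2, 3, 4, 1, 6, 5, 0] 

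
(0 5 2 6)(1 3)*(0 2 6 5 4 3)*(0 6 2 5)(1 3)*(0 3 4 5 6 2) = (0 5)(1 2 3 4)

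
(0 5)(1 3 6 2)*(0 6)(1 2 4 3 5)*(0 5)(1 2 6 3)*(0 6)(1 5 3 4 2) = (0 1 6 2)(4 5)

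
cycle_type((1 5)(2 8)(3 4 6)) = 2^2.3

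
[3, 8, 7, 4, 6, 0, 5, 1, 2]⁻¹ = [5, 7, 8, 0, 3, 6, 4, 2, 1]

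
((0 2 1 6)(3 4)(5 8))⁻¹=(0 6 1 2)(3 4)(5 8)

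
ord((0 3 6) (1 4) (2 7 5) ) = 6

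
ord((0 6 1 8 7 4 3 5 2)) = 9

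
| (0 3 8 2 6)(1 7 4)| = 15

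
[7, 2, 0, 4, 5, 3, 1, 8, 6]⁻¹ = [2, 6, 1, 5, 3, 4, 8, 0, 7]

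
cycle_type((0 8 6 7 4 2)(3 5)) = 2.6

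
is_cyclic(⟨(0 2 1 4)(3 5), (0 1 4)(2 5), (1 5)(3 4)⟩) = no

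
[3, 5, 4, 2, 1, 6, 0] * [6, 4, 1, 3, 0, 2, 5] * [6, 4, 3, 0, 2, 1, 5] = [0, 3, 6, 4, 2, 1, 5]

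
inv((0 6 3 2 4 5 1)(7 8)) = (0 1 5 4 2 3 6)(7 8)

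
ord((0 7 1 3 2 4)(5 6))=6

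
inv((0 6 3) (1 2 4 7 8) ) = (0 3 6) (1 8 7 4 2) 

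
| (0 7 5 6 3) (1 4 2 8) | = 20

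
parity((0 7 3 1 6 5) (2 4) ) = even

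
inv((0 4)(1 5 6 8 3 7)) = (0 4)(1 7 3 8 6 5)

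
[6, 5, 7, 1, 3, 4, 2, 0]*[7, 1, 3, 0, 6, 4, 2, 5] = [2, 4, 5, 1, 0, 6, 3, 7]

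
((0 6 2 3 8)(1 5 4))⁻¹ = (0 8 3 2 6)(1 4 5)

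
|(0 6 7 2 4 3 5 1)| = 8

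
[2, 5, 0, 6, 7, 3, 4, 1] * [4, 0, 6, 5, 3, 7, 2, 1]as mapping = [0→6, 1→7, 2→4, 3→2, 4→1, 5→5, 6→3, 7→0]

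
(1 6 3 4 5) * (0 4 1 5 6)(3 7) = (0 4 6 7 3 1)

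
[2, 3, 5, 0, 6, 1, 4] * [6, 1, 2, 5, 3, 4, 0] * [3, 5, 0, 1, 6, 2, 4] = [0, 2, 6, 4, 3, 5, 1]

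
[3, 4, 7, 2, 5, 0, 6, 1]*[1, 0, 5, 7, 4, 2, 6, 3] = [7, 4, 3, 5, 2, 1, 6, 0]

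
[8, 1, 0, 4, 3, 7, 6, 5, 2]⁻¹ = [2, 1, 8, 4, 3, 7, 6, 5, 0]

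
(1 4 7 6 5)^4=(1 5 6 7 4)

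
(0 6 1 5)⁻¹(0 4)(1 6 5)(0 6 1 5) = (0 5 1)(4 6)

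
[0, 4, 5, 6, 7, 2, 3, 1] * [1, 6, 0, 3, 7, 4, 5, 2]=[1, 7, 4, 5, 2, 0, 3, 6]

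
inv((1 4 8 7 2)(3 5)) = (1 2 7 8 4)(3 5)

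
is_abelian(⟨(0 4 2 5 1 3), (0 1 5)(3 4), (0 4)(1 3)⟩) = no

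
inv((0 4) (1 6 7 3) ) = (0 4) (1 3 7 6) 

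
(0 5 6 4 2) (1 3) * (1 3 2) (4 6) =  (0 5 4 1 2) 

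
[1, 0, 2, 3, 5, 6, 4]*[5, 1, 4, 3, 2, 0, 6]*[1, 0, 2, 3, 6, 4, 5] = [0, 4, 6, 3, 1, 5, 2]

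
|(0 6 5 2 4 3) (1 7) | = 6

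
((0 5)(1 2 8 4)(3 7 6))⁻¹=(0 5)(1 4 8 2)(3 6 7)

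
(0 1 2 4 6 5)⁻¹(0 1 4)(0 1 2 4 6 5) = (1 2 6)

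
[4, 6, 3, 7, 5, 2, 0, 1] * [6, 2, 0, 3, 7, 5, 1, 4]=[7, 1, 3, 4, 5, 0, 6, 2]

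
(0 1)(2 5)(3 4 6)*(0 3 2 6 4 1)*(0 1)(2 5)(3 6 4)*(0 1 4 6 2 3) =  (0 4)(1 2 3)(5 6)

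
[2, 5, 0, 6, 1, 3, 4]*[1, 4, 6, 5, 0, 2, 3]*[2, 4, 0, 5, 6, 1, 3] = [3, 0, 4, 5, 6, 1, 2]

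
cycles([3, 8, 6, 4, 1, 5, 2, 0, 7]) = (0 3 4 1 8 7)(2 6)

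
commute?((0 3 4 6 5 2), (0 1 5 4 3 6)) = no:(0 3 4 6 5 2)*(0 1 5 4 3 6) = (0 6 4)(1 5 2), (0 1 5 4 3 6)*(0 3 4 6 5 2) = (0 1 2)(3 5 6)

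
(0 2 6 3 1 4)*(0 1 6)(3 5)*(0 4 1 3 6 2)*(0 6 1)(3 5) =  (0 6 3 2 4 5 1)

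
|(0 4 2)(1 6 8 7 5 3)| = 6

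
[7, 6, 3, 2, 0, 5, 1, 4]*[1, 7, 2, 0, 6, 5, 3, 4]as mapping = [0→4, 1→3, 2→0, 3→2, 4→1, 5→5, 6→7, 7→6]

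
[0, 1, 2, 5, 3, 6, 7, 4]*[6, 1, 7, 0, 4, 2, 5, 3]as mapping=[0→6, 1→1, 2→7, 3→2, 4→0, 5→5, 6→3, 7→4]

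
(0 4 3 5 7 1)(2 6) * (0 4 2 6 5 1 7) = (0 2 5)(1 4 3)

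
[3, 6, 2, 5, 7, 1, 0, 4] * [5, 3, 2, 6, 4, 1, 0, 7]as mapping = [0→6, 1→0, 2→2, 3→1, 4→7, 5→3, 6→5, 7→4]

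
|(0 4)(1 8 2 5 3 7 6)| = 14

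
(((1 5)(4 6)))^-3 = (1 5)(4 6)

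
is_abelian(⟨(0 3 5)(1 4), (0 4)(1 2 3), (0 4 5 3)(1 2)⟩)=no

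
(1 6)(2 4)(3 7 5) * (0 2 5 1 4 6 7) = (0 2 6 4 5 3)(1 7)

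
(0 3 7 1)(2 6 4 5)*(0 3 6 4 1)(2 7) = (0 6 1 3 2 4 5 7)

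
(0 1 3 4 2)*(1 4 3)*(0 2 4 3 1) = (0 3 1)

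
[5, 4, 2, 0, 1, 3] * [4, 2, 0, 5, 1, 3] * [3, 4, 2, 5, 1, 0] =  [5, 4, 3, 1, 2, 0]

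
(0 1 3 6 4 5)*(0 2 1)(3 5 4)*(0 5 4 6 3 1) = (0 5 2)(1 4 6)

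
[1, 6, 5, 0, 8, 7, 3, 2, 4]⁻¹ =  [3, 0, 7, 6, 8, 2, 1, 5, 4]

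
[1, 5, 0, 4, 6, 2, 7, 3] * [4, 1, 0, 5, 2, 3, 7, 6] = [1, 3, 4, 2, 7, 0, 6, 5]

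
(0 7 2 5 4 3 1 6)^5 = (0 3 2 6 4 7 1 5)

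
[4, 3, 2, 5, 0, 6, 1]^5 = [4, 3, 2, 5, 0, 6, 1]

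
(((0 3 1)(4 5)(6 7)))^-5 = (0 3 1)(4 5)(6 7)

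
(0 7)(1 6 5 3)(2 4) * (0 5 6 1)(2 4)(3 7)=(0 3)(5 7)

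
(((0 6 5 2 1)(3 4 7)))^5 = (3 7 4)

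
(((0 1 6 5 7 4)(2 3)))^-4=(0 6 7)(1 5 4)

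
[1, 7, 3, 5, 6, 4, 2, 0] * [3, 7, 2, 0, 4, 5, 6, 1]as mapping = [0→7, 1→1, 2→0, 3→5, 4→6, 5→4, 6→2, 7→3]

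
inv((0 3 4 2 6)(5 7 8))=(0 6 2 4 3)(5 8 7)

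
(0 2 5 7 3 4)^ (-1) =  (0 4 3 7 5 2)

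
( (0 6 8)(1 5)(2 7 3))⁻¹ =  (0 8 6)(1 5)(2 3 7)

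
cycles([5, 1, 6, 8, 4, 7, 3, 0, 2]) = (0 5 7)(2 6 3 8)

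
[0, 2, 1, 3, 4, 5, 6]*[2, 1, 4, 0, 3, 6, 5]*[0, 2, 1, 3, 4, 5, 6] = [1, 4, 2, 0, 3, 6, 5]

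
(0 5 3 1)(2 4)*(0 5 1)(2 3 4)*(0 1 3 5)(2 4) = (0 3 1)(2 4 5)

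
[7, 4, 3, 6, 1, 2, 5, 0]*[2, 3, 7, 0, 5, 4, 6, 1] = [1, 5, 0, 6, 3, 7, 4, 2]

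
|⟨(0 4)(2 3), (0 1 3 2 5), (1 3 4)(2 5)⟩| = 720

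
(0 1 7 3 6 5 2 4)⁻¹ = (0 4 2 5 6 3 7 1)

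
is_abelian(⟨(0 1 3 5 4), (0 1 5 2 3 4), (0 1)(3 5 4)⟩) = no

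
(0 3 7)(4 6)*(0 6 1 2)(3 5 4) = (0 5 4 1 2)(3 7 6)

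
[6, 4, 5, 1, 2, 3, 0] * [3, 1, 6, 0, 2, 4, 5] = [5, 2, 4, 1, 6, 0, 3] 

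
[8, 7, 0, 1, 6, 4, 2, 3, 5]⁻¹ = [2, 3, 6, 7, 5, 8, 4, 1, 0]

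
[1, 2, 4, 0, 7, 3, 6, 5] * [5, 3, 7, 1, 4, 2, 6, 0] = [3, 7, 4, 5, 0, 1, 6, 2]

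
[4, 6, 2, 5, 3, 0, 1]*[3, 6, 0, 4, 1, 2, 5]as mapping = [0→1, 1→5, 2→0, 3→2, 4→4, 5→3, 6→6]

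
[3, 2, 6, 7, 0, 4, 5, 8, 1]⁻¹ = [4, 8, 1, 0, 5, 6, 2, 3, 7]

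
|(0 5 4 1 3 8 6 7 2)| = 9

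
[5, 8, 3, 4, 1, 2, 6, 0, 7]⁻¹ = [7, 4, 5, 2, 3, 0, 6, 8, 1]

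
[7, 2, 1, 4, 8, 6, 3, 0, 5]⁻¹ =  [7, 2, 1, 6, 3, 8, 5, 0, 4]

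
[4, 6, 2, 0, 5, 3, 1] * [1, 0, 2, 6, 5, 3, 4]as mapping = [0→5, 1→4, 2→2, 3→1, 4→3, 5→6, 6→0]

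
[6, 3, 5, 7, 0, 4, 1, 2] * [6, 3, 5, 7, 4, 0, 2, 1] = [2, 7, 0, 1, 6, 4, 3, 5]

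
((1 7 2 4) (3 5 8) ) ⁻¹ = (1 4 2 7) (3 8 5) 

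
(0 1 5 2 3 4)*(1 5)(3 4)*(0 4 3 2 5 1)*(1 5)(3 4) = (0 5 1)(2 4 3)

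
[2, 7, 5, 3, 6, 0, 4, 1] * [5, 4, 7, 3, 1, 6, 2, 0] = [7, 0, 6, 3, 2, 5, 1, 4]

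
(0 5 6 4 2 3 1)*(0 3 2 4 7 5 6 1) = (0 6 7 5 1 3)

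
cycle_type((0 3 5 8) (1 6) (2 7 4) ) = 2.3.4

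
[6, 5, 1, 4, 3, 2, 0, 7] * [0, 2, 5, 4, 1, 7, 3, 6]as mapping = [0→3, 1→7, 2→2, 3→1, 4→4, 5→5, 6→0, 7→6]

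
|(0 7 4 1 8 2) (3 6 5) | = 6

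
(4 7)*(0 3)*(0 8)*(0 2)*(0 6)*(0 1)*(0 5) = (0 3 8 2 6 1 5)(4 7)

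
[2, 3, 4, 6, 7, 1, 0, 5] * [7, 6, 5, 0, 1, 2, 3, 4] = [5, 0, 1, 3, 4, 6, 7, 2]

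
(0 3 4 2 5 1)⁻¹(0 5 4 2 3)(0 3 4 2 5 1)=(1 2 5 4 3)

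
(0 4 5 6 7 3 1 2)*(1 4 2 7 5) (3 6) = (0 2) (1 7 6 5 3 4) 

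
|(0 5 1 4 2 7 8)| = 7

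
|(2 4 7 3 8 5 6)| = 7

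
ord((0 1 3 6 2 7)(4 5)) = 6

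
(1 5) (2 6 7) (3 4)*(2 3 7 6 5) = (1 2 5) (3 4 7) 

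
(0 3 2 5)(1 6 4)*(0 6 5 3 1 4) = (0 1 5 6)(2 3)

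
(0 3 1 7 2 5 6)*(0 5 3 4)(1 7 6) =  (0 4)(1 6 5)(2 3 7)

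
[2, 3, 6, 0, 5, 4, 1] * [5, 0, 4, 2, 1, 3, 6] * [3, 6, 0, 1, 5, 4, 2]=[5, 0, 2, 4, 1, 6, 3]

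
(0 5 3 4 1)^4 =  (0 1 4 3 5)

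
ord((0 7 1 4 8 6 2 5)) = 8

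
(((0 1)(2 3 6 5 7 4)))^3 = (0 1)(2 5)(3 7)(4 6)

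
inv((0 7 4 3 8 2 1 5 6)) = (0 6 5 1 2 8 3 4 7)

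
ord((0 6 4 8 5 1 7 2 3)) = 9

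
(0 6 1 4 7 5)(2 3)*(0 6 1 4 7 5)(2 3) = (0 1 7)(4 5 6)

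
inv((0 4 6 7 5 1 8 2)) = (0 2 8 1 5 7 6 4)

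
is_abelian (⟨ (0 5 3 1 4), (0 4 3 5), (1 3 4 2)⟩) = no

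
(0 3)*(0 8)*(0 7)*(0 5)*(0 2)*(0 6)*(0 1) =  (0 3 8 7 5 2 6 1)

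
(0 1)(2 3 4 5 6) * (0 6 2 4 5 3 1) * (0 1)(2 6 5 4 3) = (0 1 5 6 3 4 2)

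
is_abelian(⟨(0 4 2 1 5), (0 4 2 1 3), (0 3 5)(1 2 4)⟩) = no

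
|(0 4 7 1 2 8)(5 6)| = 6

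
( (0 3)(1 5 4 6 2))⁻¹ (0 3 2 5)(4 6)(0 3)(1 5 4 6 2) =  (0 1 4 3)(2 6)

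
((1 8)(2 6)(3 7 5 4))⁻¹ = (1 8)(2 6)(3 4 5 7)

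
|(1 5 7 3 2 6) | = 6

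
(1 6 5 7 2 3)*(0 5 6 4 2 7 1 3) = (0 5 1 4 2)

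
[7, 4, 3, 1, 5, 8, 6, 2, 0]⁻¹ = [8, 3, 7, 2, 1, 4, 6, 0, 5]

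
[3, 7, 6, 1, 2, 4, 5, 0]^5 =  [3, 7, 6, 1, 2, 4, 5, 0]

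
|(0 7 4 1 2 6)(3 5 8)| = 6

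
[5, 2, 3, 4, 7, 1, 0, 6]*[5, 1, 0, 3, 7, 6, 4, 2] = [6, 0, 3, 7, 2, 1, 5, 4]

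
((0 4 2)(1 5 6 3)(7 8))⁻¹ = (0 2 4)(1 3 6 5)(7 8)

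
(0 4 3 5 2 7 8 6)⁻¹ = (0 6 8 7 2 5 3 4)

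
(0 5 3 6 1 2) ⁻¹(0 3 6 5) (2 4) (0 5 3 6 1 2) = (0 4) (1 3 5 6) 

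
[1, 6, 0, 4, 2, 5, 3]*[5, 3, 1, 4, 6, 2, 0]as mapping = [0→3, 1→0, 2→5, 3→6, 4→1, 5→2, 6→4]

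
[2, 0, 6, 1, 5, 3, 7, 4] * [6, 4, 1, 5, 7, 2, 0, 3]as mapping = [0→1, 1→6, 2→0, 3→4, 4→2, 5→5, 6→3, 7→7]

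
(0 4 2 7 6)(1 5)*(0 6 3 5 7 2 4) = (1 7 3 5)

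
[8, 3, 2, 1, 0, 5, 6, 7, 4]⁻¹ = [4, 3, 2, 1, 8, 5, 6, 7, 0]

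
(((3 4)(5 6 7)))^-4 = (5 7 6)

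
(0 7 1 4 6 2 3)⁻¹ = (0 3 2 6 4 1 7)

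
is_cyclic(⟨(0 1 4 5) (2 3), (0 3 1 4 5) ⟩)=no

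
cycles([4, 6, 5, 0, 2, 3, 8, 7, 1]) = (0 4 2 5 3)(1 6 8)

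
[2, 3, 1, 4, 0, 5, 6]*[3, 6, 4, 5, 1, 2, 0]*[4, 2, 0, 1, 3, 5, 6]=[3, 5, 6, 2, 1, 0, 4]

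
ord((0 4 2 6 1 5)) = 6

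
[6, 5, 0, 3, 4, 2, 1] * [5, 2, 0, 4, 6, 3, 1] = [1, 3, 5, 4, 6, 0, 2]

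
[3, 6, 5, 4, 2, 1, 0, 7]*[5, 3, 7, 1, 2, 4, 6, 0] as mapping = [0→1, 1→6, 2→4, 3→2, 4→7, 5→3, 6→5, 7→0] 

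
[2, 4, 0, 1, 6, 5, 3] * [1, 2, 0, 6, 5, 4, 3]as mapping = [0→0, 1→5, 2→1, 3→2, 4→3, 5→4, 6→6]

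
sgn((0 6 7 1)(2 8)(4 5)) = -1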